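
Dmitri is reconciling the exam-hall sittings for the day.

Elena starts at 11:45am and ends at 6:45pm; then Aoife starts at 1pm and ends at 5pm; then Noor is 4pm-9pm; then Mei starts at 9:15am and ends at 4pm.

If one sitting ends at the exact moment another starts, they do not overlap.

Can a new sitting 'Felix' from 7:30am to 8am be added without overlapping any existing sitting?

Mei: starts 9:15am at or after Felix ends 8am → clear.
Elena: starts 11:45am at or after Felix ends 8am → clear.
Aoife: starts 1pm at or after Felix ends 8am → clear.
Noor: starts 4pm at or after Felix ends 8am → clear.

Yes — the slot is free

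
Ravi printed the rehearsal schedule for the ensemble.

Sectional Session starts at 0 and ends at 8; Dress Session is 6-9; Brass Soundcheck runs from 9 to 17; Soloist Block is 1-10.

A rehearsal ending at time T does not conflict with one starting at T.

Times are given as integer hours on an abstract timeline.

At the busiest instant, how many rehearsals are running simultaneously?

3

Sweep the timeline, counting +1 at each start and −1 at each end (ends before starts at a tie):
0 start Sectional Session → 1
1 start Soloist Block → 2
6 start Dress Session → 3
8 end Sectional Session → 2
9 end Dress Session → 1
9 start Brass Soundcheck → 2
10 end Soloist Block → 1
17 end Brass Soundcheck → 0
Peak is 3, at 6 (Dress Session, Sectional Session, Soloist Block).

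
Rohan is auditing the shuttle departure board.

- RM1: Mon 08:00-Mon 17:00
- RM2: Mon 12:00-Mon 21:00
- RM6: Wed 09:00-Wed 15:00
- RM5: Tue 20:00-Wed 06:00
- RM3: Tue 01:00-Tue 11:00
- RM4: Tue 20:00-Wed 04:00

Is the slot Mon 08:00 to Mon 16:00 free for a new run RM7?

No — it overlaps RM1, RM2

RM1: starts Mon 08:00 before RM7 ends Mon 16:00, and ends Mon 17:00 after RM7 starts Mon 08:00 → overlap.
RM2: starts Mon 12:00 before RM7 ends Mon 16:00, and ends Mon 21:00 after RM7 starts Mon 08:00 → overlap.
RM3: starts Tue 01:00 at or after RM7 ends Mon 16:00 → clear.
RM4: starts Tue 20:00 at or after RM7 ends Mon 16:00 → clear.
RM5: starts Tue 20:00 at or after RM7 ends Mon 16:00 → clear.
RM6: starts Wed 09:00 at or after RM7 ends Mon 16:00 → clear.
RM7 overlaps RM1, RM2.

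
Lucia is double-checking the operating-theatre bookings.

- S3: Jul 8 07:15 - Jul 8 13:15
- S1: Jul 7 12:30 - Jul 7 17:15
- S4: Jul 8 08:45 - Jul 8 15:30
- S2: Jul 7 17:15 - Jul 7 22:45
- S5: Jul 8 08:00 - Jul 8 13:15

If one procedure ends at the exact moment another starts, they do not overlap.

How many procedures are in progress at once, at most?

3

Walk through starts and ends in time order (an end at T is processed before a start at T):
Jul 7 12:30 start S1 → 1
Jul 7 17:15 end S1 → 0
Jul 7 17:15 start S2 → 1
Jul 7 22:45 end S2 → 0
Jul 8 07:15 start S3 → 1
Jul 8 08:00 start S5 → 2
Jul 8 08:45 start S4 → 3
Jul 8 13:15 end S3 → 2
Jul 8 13:15 end S5 → 1
Jul 8 15:30 end S4 → 0
Peak is 3, at Jul 8 08:45 (S3, S4, S5).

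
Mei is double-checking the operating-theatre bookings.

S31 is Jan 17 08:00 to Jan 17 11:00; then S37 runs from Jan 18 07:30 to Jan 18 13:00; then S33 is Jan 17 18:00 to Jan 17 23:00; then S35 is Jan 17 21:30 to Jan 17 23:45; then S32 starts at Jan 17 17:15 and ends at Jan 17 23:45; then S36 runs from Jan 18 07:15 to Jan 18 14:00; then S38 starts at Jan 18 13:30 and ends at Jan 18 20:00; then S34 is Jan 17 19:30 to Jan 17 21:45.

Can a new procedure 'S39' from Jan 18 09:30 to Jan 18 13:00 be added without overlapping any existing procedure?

No — it overlaps S36, S37

S31: ends Jan 17 11:00 at or before S39 starts Jan 18 09:30 → clear.
S32: ends Jan 17 23:45 at or before S39 starts Jan 18 09:30 → clear.
S33: ends Jan 17 23:00 at or before S39 starts Jan 18 09:30 → clear.
S34: ends Jan 17 21:45 at or before S39 starts Jan 18 09:30 → clear.
S35: ends Jan 17 23:45 at or before S39 starts Jan 18 09:30 → clear.
S36: starts Jan 18 07:15 before S39 ends Jan 18 13:00, and ends Jan 18 14:00 after S39 starts Jan 18 09:30 → overlap.
S37: starts Jan 18 07:30 before S39 ends Jan 18 13:00, and ends Jan 18 13:00 after S39 starts Jan 18 09:30 → overlap.
S38: starts Jan 18 13:30 at or after S39 ends Jan 18 13:00 → clear.
S39 overlaps S36, S37.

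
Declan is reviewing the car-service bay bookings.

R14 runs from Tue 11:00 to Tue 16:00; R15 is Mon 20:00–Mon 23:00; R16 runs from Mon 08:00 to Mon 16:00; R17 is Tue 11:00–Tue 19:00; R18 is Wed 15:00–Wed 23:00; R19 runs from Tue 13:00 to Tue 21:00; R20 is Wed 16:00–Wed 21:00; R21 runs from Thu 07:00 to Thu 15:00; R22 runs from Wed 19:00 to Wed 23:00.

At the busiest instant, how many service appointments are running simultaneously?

Sort all start/end points and keep a running count:
Mon 08:00 start R16 → 1
Mon 16:00 end R16 → 0
Mon 20:00 start R15 → 1
Mon 23:00 end R15 → 0
Tue 11:00 start R14 → 1
Tue 11:00 start R17 → 2
Tue 13:00 start R19 → 3
Tue 16:00 end R14 → 2
Tue 19:00 end R17 → 1
Tue 21:00 end R19 → 0
Wed 15:00 start R18 → 1
Wed 16:00 start R20 → 2
Wed 19:00 start R22 → 3
Wed 21:00 end R20 → 2
Wed 23:00 end R18 → 1
Wed 23:00 end R22 → 0
Thu 07:00 start R21 → 1
Thu 15:00 end R21 → 0
Peak is 3, at Tue 13:00 (R14, R17, R19).

3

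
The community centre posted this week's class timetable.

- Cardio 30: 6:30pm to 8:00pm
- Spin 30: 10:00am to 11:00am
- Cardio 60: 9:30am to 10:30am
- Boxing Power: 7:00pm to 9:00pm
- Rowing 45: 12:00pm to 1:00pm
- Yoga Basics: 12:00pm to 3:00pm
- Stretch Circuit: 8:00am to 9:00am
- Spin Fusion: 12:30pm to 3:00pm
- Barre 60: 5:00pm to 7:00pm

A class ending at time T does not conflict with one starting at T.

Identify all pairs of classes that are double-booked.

Sorted by start: Stretch Circuit, Cardio 60, Spin 30, Rowing 45, Yoga Basics, Spin Fusion, Barre 60, Cardio 30, Boxing Power.
Cardio 60 starts after Stretch Circuit ends, so Stretch Circuit has no further overlaps.
Spin 30 starts before Cardio 60 ends → Cardio 60 and Spin 30 overlap.
Rowing 45 starts after Cardio 60 ends, so Cardio 60 has no further overlaps.
Rowing 45 starts after Spin 30 ends, so Spin 30 has no further overlaps.
Yoga Basics starts before Rowing 45 ends → Rowing 45 and Yoga Basics overlap.
Spin Fusion starts before Rowing 45 ends → Rowing 45 and Spin Fusion overlap.
Barre 60 starts after Rowing 45 ends, so Rowing 45 has no further overlaps.
Spin Fusion starts before Yoga Basics ends → Yoga Basics and Spin Fusion overlap.
Barre 60 starts after Yoga Basics ends, so Yoga Basics has no further overlaps.
Barre 60 starts after Spin Fusion ends, so Spin Fusion has no further overlaps.
Cardio 30 starts before Barre 60 ends → Barre 60 and Cardio 30 overlap.
Boxing Power starts exactly when Barre 60 ends (back-to-back, no overlap).
Boxing Power starts before Cardio 30 ends → Cardio 30 and Boxing Power overlap.

Barre 60 & Cardio 30, Boxing Power & Cardio 30, Cardio 60 & Spin 30, Rowing 45 & Spin Fusion, Rowing 45 & Yoga Basics, Spin Fusion & Yoga Basics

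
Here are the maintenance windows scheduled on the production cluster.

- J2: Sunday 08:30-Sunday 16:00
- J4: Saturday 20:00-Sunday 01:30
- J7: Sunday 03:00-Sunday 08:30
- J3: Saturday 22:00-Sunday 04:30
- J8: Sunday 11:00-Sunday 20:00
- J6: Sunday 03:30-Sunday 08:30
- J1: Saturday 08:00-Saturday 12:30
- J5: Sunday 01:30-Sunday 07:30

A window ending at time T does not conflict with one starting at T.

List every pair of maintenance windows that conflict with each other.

Sorted by start: J1, J4, J3, J5, J7, J6, J2, J8.
J4 starts after J1 ends — done with J1.
J3 starts before J4 ends → J4 and J3 overlap.
J5 starts exactly when J4 ends (back-to-back, no overlap) — done with J4.
J5 starts before J3 ends → J3 and J5 overlap.
J7 starts before J3 ends → J3 and J7 overlap.
J6 starts before J3 ends → J3 and J6 overlap.
J2 starts after J3 ends — done with J3.
J7 starts before J5 ends → J5 and J7 overlap.
J6 starts before J5 ends → J5 and J6 overlap.
J2 starts after J5 ends — done with J5.
J6 starts before J7 ends → J7 and J6 overlap.
J2 starts exactly when J7 ends (back-to-back, no overlap) — done with J7.
J2 starts exactly when J6 ends (back-to-back, no overlap) — done with J6.
J8 starts before J2 ends → J2 and J8 overlap.

J2 & J8, J3 & J4, J3 & J5, J3 & J6, J3 & J7, J5 & J6, J5 & J7, J6 & J7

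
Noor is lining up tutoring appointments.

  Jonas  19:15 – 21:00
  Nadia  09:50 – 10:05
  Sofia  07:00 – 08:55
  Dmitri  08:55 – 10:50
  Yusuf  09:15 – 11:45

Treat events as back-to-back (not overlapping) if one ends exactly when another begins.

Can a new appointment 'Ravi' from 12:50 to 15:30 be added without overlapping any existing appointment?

Sofia: ends 08:55 at or before Ravi starts 12:50 → clear.
Dmitri: ends 10:50 at or before Ravi starts 12:50 → clear.
Yusuf: ends 11:45 at or before Ravi starts 12:50 → clear.
Nadia: ends 10:05 at or before Ravi starts 12:50 → clear.
Jonas: starts 19:15 at or after Ravi ends 15:30 → clear.

Yes — the slot is free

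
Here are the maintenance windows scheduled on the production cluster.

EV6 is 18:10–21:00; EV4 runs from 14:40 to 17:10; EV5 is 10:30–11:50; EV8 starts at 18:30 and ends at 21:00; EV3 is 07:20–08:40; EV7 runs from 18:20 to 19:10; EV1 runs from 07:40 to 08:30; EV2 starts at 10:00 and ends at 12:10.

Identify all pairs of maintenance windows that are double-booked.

EV1 & EV3, EV2 & EV5, EV6 & EV7, EV6 & EV8, EV7 & EV8

Sorted by start: EV3, EV1, EV2, EV5, EV4, EV6, EV7, EV8.
EV1 starts before EV3 ends → EV3 and EV1 overlap.
EV2 starts after EV3 ends; EV3 is clear from here.
EV2 starts after EV1 ends; EV1 is clear from here.
EV5 starts before EV2 ends → EV2 and EV5 overlap.
EV4 starts after EV2 ends; EV2 is clear from here.
EV4 starts after EV5 ends; EV5 is clear from here.
EV6 starts after EV4 ends; EV4 is clear from here.
EV7 starts before EV6 ends → EV6 and EV7 overlap.
EV8 starts before EV6 ends → EV6 and EV8 overlap.
EV8 starts before EV7 ends → EV7 and EV8 overlap.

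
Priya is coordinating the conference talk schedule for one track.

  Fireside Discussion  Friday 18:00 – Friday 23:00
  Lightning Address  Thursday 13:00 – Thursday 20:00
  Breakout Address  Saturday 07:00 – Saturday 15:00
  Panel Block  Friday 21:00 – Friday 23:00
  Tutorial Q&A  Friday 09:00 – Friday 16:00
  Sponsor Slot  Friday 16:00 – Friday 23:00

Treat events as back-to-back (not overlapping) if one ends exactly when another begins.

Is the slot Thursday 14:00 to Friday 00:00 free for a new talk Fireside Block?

No — it overlaps Lightning Address

Lightning Address: starts Thursday 13:00 before Fireside Block ends Friday 00:00, and ends Thursday 20:00 after Fireside Block starts Thursday 14:00 → overlap.
Tutorial Q&A: starts Friday 09:00 at or after Fireside Block ends Friday 00:00 → clear.
Sponsor Slot: starts Friday 16:00 at or after Fireside Block ends Friday 00:00 → clear.
Fireside Discussion: starts Friday 18:00 at or after Fireside Block ends Friday 00:00 → clear.
Panel Block: starts Friday 21:00 at or after Fireside Block ends Friday 00:00 → clear.
Breakout Address: starts Saturday 07:00 at or after Fireside Block ends Friday 00:00 → clear.
Fireside Block overlaps Lightning Address.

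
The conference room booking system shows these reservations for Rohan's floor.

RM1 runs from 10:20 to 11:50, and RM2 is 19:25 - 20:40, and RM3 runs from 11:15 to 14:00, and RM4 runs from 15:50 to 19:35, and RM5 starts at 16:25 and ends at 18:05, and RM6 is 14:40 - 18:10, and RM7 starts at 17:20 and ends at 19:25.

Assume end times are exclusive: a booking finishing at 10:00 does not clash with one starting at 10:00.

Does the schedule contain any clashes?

Sorted by start: RM1, RM3, RM6, RM4, RM5, RM7, RM2.
RM3 starts before RM1 ends → RM1 and RM3 overlap.
That's a conflict, so the schedule is not conflict-free.

Yes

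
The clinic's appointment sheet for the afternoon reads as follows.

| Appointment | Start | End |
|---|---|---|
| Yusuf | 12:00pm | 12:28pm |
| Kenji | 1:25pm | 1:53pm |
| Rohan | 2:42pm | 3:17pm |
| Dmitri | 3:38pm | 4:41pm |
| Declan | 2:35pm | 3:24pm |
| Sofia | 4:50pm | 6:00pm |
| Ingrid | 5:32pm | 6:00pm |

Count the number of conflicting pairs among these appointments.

2

Sorted by start: Yusuf, Kenji, Declan, Rohan, Dmitri, Sofia, Ingrid.
Kenji starts after Yusuf ends — done with Yusuf.
Declan starts after Kenji ends — done with Kenji.
Rohan starts before Declan ends → Declan and Rohan overlap.
Dmitri starts after Declan ends — done with Declan.
Dmitri starts after Rohan ends — done with Rohan.
Sofia starts after Dmitri ends — done with Dmitri.
Ingrid starts before Sofia ends → Sofia and Ingrid overlap.
Overlapping pairs: Declan & Rohan, Ingrid & Sofia — 2 in total.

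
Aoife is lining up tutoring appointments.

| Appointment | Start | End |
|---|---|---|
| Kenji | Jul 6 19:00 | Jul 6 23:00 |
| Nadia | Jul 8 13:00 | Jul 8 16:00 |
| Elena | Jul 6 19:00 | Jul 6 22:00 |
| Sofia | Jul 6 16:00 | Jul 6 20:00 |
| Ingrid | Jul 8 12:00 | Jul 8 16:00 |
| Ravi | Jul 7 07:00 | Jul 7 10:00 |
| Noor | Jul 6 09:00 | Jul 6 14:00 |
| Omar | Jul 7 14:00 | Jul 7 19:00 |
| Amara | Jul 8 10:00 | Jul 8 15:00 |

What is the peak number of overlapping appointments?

Sweep the timeline, counting +1 at each start and −1 at each end (ends before starts at a tie):
Jul 6 09:00 start Noor → 1
Jul 6 14:00 end Noor → 0
Jul 6 16:00 start Sofia → 1
Jul 6 19:00 start Elena → 2
Jul 6 19:00 start Kenji → 3
Jul 6 20:00 end Sofia → 2
Jul 6 22:00 end Elena → 1
Jul 6 23:00 end Kenji → 0
Jul 7 07:00 start Ravi → 1
Jul 7 10:00 end Ravi → 0
Jul 7 14:00 start Omar → 1
Jul 7 19:00 end Omar → 0
Jul 8 10:00 start Amara → 1
Jul 8 12:00 start Ingrid → 2
Jul 8 13:00 start Nadia → 3
Jul 8 15:00 end Amara → 2
Jul 8 16:00 end Ingrid → 1
Jul 8 16:00 end Nadia → 0
Peak is 3, at Jul 6 19:00 (Elena, Kenji, Sofia).

3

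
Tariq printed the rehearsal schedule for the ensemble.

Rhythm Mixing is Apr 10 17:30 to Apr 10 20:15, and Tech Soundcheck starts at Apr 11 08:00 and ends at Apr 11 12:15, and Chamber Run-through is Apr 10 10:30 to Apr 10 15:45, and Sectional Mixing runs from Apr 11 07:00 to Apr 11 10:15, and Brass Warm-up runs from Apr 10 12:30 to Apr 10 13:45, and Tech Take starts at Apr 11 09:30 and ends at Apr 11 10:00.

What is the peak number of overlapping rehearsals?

3

Walk through starts and ends in time order (an end at T is processed before a start at T):
Apr 10 10:30 start Chamber Run-through → 1
Apr 10 12:30 start Brass Warm-up → 2
Apr 10 13:45 end Brass Warm-up → 1
Apr 10 15:45 end Chamber Run-through → 0
Apr 10 17:30 start Rhythm Mixing → 1
Apr 10 20:15 end Rhythm Mixing → 0
Apr 11 07:00 start Sectional Mixing → 1
Apr 11 08:00 start Tech Soundcheck → 2
Apr 11 09:30 start Tech Take → 3
Apr 11 10:00 end Tech Take → 2
Apr 11 10:15 end Sectional Mixing → 1
Apr 11 12:15 end Tech Soundcheck → 0
Peak is 3, at Apr 11 09:30 (Sectional Mixing, Tech Soundcheck, Tech Take).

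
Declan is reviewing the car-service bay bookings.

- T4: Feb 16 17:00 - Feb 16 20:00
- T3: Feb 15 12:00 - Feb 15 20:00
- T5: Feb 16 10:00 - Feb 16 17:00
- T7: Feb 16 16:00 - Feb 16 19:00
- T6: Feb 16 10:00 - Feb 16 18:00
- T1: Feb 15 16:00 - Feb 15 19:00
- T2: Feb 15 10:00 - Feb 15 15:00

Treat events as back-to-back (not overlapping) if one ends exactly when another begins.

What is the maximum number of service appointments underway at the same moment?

Walk through starts and ends in time order (an end at T is processed before a start at T):
Feb 15 10:00 start T2 → 1
Feb 15 12:00 start T3 → 2
Feb 15 15:00 end T2 → 1
Feb 15 16:00 start T1 → 2
Feb 15 19:00 end T1 → 1
Feb 15 20:00 end T3 → 0
Feb 16 10:00 start T5 → 1
Feb 16 10:00 start T6 → 2
Feb 16 16:00 start T7 → 3
Feb 16 17:00 end T5 → 2
Feb 16 17:00 start T4 → 3
Feb 16 18:00 end T6 → 2
Feb 16 19:00 end T7 → 1
Feb 16 20:00 end T4 → 0
Peak is 3, at Feb 16 16:00 (T5, T6, T7).

3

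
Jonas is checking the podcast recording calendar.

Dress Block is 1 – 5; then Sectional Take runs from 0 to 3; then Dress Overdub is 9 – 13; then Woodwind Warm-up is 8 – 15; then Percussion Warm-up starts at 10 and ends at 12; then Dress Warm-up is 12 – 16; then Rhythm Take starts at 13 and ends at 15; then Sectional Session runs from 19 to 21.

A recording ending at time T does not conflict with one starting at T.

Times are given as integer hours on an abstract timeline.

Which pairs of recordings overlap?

Check each pair: they overlap iff neither finishes before the other starts.
Sorted by start: Sectional Take, Dress Block, Woodwind Warm-up, Dress Overdub, Percussion Warm-up, Dress Warm-up, Rhythm Take, Sectional Session.
Dress Block starts before Sectional Take ends → Sectional Take and Dress Block overlap.
Woodwind Warm-up starts after Sectional Take ends, so Sectional Take has no further overlaps.
Woodwind Warm-up starts after Dress Block ends, so Dress Block has no further overlaps.
Dress Overdub starts before Woodwind Warm-up ends → Woodwind Warm-up and Dress Overdub overlap.
Percussion Warm-up starts before Woodwind Warm-up ends → Woodwind Warm-up and Percussion Warm-up overlap.
Dress Warm-up starts before Woodwind Warm-up ends → Woodwind Warm-up and Dress Warm-up overlap.
Rhythm Take starts before Woodwind Warm-up ends → Woodwind Warm-up and Rhythm Take overlap.
Sectional Session starts after Woodwind Warm-up ends.
Percussion Warm-up starts before Dress Overdub ends → Dress Overdub and Percussion Warm-up overlap.
Dress Warm-up starts before Dress Overdub ends → Dress Overdub and Dress Warm-up overlap.
Rhythm Take starts exactly when Dress Overdub ends (back-to-back, no overlap), so Dress Overdub has no further overlaps.
Dress Warm-up starts exactly when Percussion Warm-up ends (back-to-back, no overlap), so Percussion Warm-up has no further overlaps.
Rhythm Take starts before Dress Warm-up ends → Dress Warm-up and Rhythm Take overlap.
Sectional Session starts after Dress Warm-up ends.
Sectional Session starts after Rhythm Take ends.

Dress Block & Sectional Take, Dress Overdub & Dress Warm-up, Dress Overdub & Percussion Warm-up, Dress Overdub & Woodwind Warm-up, Dress Warm-up & Rhythm Take, Dress Warm-up & Woodwind Warm-up, Percussion Warm-up & Woodwind Warm-up, Rhythm Take & Woodwind Warm-up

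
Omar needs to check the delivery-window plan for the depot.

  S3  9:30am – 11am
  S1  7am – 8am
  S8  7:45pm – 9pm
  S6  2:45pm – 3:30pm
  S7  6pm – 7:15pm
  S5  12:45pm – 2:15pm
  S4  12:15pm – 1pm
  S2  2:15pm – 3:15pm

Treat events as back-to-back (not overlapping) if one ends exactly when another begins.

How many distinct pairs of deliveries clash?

2

Sorted by start: S1, S3, S4, S5, S2, S6, S7, S8.
S3 starts after S1 ends, so nothing later overlaps S1 either.
S4 starts after S3 ends, so nothing later overlaps S3 either.
S5 starts before S4 ends → S4 and S5 overlap.
S2 starts after S4 ends, so nothing later overlaps S4 either.
S2 starts exactly when S5 ends (back-to-back, no overlap), so nothing later overlaps S5 either.
S6 starts before S2 ends → S2 and S6 overlap.
S7 starts after S2 ends, so nothing later overlaps S2 either.
S7 starts after S6 ends, so nothing later overlaps S6 either.
S8 starts after S7 ends.
Overlapping pairs: S2 & S6, S4 & S5 — 2 in total.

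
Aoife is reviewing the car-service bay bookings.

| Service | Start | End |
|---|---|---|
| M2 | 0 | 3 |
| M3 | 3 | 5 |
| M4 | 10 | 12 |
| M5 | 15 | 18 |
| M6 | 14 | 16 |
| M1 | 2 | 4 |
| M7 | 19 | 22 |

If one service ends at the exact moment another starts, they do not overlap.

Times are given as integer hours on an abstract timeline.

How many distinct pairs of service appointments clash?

Check each pair: they overlap iff neither finishes before the other starts.
Sorted by start: M2, M1, M3, M4, M6, M5, M7.
M1 starts before M2 ends → M2 and M1 overlap.
M3 starts exactly when M2 ends (back-to-back, no overlap) — done with M2.
M3 starts before M1 ends → M1 and M3 overlap.
M4 starts after M1 ends — done with M1.
M4 starts after M3 ends — done with M3.
M6 starts after M4 ends — done with M4.
M5 starts before M6 ends → M6 and M5 overlap.
M7 starts after M6 ends.
M7 starts after M5 ends.
Overlapping pairs: M1 & M2, M1 & M3, M5 & M6 — 3 in total.

3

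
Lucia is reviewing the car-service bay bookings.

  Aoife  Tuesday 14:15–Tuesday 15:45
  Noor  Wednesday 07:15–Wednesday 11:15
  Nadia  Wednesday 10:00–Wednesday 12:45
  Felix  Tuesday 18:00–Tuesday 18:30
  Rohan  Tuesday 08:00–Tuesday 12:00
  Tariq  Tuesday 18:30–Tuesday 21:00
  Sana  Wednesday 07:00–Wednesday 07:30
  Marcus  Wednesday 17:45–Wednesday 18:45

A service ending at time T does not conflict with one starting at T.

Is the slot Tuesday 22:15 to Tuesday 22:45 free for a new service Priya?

Yes — the slot is free

Rohan: ends Tuesday 12:00 at or before Priya starts Tuesday 22:15 → clear.
Aoife: ends Tuesday 15:45 at or before Priya starts Tuesday 22:15 → clear.
Felix: ends Tuesday 18:30 at or before Priya starts Tuesday 22:15 → clear.
Tariq: ends Tuesday 21:00 at or before Priya starts Tuesday 22:15 → clear.
Sana: starts Wednesday 07:00 at or after Priya ends Tuesday 22:45 → clear.
Noor: starts Wednesday 07:15 at or after Priya ends Tuesday 22:45 → clear.
Nadia: starts Wednesday 10:00 at or after Priya ends Tuesday 22:45 → clear.
Marcus: starts Wednesday 17:45 at or after Priya ends Tuesday 22:45 → clear.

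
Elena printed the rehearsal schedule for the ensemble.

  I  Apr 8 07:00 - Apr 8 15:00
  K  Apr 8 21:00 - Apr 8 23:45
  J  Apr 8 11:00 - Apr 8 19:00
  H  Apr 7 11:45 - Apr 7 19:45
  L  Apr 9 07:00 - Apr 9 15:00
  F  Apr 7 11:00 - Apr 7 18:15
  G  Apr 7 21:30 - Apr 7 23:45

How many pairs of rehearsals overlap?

Two intervals overlap when each starts before the other ends.
Sorted by start: F, H, G, I, J, K, L.
H starts before F ends → F and H overlap.
G starts after F ends, so nothing later overlaps F either.
G starts after H ends, so nothing later overlaps H either.
I starts after G ends, so nothing later overlaps G either.
J starts before I ends → I and J overlap.
K starts after I ends, so nothing later overlaps I either.
K starts after J ends, so nothing later overlaps J either.
L starts after K ends.
Overlapping pairs: F & H, I & J — 2 in total.

2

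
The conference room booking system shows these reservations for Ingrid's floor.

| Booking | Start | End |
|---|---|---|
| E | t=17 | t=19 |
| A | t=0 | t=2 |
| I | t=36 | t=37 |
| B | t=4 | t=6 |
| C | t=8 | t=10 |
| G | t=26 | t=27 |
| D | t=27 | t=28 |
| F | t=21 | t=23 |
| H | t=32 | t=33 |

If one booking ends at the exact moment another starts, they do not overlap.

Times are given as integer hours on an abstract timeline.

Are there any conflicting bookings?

No

Sorted by start: A, B, C, E, F, G, D, H, I.
B starts after A ends; A is clear from here.
C starts after B ends; B is clear from here.
E starts after C ends; C is clear from here.
F starts after E ends; E is clear from here.
G starts after F ends; F is clear from here.
D starts exactly when G ends (back-to-back, no overlap); G is clear from here.
H starts after D ends; D is clear from here.
I starts after H ends.
Every pair is clear; the schedule has no overlaps.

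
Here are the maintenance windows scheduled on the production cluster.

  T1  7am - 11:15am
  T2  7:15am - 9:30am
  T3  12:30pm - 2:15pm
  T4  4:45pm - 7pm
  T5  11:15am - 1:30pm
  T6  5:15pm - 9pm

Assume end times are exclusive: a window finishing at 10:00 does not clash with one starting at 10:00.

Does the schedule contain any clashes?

Two intervals overlap when each starts before the other ends.
Sorted by start: T1, T2, T5, T3, T4, T6.
T2 starts before T1 ends → T1 and T2 overlap.
That's a conflict, so the schedule is not conflict-free.

Yes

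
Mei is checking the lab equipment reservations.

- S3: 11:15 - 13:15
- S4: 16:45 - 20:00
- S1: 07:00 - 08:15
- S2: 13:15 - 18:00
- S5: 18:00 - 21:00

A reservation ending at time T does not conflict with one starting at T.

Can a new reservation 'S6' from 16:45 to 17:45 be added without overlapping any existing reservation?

No — it overlaps S2, S4

S1: ends 08:15 at or before S6 starts 16:45 → clear.
S3: ends 13:15 at or before S6 starts 16:45 → clear.
S2: starts 13:15 before S6 ends 17:45, and ends 18:00 after S6 starts 16:45 → overlap.
S4: starts 16:45 before S6 ends 17:45, and ends 20:00 after S6 starts 16:45 → overlap.
S5: starts 18:00 at or after S6 ends 17:45 → clear.
S6 overlaps S2, S4.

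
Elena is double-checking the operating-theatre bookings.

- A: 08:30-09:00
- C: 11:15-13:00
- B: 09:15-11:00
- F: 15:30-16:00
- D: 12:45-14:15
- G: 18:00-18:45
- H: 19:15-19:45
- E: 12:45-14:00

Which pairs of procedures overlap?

C & D, C & E, D & E

Sorted by start: A, B, C, D, E, F, G, H.
B starts after A ends — done with A.
C starts after B ends — done with B.
D starts before C ends → C and D overlap.
E starts before C ends → C and E overlap.
F starts after C ends — done with C.
E starts before D ends → D and E overlap.
F starts after D ends — done with D.
F starts after E ends — done with E.
G starts after F ends — done with F.
H starts after G ends.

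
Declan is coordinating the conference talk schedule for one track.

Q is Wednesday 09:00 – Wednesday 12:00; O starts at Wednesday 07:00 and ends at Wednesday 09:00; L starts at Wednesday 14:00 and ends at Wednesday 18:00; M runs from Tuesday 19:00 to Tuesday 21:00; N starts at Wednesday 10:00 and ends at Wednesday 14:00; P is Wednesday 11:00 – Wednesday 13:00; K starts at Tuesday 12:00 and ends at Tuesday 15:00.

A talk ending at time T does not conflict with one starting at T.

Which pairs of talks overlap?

Sorted by start: K, M, O, Q, N, P, L.
M starts after K ends — done with K.
O starts after M ends — done with M.
Q starts exactly when O ends (back-to-back, no overlap) — done with O.
N starts before Q ends → Q and N overlap.
P starts before Q ends → Q and P overlap.
L starts after Q ends.
P starts before N ends → N and P overlap.
L starts exactly when N ends (back-to-back, no overlap).
L starts after P ends.

N & P, N & Q, P & Q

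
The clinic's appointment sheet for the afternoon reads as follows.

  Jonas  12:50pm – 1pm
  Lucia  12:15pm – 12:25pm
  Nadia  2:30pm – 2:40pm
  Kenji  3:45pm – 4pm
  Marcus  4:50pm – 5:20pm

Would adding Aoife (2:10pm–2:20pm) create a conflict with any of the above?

Lucia: ends 12:25pm at or before Aoife starts 2:10pm → clear.
Jonas: ends 1pm at or before Aoife starts 2:10pm → clear.
Nadia: starts 2:30pm at or after Aoife ends 2:20pm → clear.
Kenji: starts 3:45pm at or after Aoife ends 2:20pm → clear.
Marcus: starts 4:50pm at or after Aoife ends 2:20pm → clear.

No — it doesn't clash with anything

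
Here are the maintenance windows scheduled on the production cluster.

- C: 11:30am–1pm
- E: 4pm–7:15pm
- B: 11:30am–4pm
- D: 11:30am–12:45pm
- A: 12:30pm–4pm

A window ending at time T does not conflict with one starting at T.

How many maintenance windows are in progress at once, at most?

4

Sort all start/end points and keep a running count:
11:30am start B → 1
11:30am start C → 2
11:30am start D → 3
12:30pm start A → 4
12:45pm end D → 3
1pm end C → 2
4pm end A → 1
4pm end B → 0
4pm start E → 1
7:15pm end E → 0
Peak is 4, at 12:30pm (A, B, C, D).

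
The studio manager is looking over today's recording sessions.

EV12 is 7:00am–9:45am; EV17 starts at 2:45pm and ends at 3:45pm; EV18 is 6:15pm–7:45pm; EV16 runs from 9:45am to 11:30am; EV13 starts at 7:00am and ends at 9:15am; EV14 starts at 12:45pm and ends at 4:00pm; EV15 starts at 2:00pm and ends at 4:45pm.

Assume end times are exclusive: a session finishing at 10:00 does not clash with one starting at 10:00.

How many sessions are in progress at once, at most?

3

Walk through starts and ends in time order (an end at T is processed before a start at T):
7:00am start EV12 → 1
7:00am start EV13 → 2
9:15am end EV13 → 1
9:45am end EV12 → 0
9:45am start EV16 → 1
11:30am end EV16 → 0
12:45pm start EV14 → 1
2:00pm start EV15 → 2
2:45pm start EV17 → 3
3:45pm end EV17 → 2
4:00pm end EV14 → 1
4:45pm end EV15 → 0
6:15pm start EV18 → 1
7:45pm end EV18 → 0
Peak is 3, at 2:45pm (EV14, EV15, EV17).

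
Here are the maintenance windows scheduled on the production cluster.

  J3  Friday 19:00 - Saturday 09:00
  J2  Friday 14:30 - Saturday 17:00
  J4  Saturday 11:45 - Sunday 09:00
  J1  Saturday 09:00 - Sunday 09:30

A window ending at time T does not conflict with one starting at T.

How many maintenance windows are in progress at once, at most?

3

Sort all start/end points and keep a running count:
Friday 14:30 start J2 → 1
Friday 19:00 start J3 → 2
Saturday 09:00 end J3 → 1
Saturday 09:00 start J1 → 2
Saturday 11:45 start J4 → 3
Saturday 17:00 end J2 → 2
Sunday 09:00 end J4 → 1
Sunday 09:30 end J1 → 0
Peak is 3, at Saturday 11:45 (J1, J2, J4).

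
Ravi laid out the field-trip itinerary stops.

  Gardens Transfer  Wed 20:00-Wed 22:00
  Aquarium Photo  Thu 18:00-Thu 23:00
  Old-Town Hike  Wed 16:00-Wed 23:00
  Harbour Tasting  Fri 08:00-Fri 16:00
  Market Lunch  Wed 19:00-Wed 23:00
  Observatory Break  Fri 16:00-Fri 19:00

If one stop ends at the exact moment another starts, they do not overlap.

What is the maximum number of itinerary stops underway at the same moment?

Sort all start/end points and keep a running count:
Wed 16:00 start Old-Town Hike → 1
Wed 19:00 start Market Lunch → 2
Wed 20:00 start Gardens Transfer → 3
Wed 22:00 end Gardens Transfer → 2
Wed 23:00 end Market Lunch → 1
Wed 23:00 end Old-Town Hike → 0
Thu 18:00 start Aquarium Photo → 1
Thu 23:00 end Aquarium Photo → 0
Fri 08:00 start Harbour Tasting → 1
Fri 16:00 end Harbour Tasting → 0
Fri 16:00 start Observatory Break → 1
Fri 19:00 end Observatory Break → 0
Peak is 3, at Wed 20:00 (Gardens Transfer, Market Lunch, Old-Town Hike).

3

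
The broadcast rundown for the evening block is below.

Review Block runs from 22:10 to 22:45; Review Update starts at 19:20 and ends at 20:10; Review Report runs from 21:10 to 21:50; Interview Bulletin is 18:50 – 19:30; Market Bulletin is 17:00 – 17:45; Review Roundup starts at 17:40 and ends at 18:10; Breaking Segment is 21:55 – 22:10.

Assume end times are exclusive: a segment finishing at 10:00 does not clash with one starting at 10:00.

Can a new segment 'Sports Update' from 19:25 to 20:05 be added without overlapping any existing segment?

Market Bulletin: ends 17:45 at or before Sports Update starts 19:25 → clear.
Review Roundup: ends 18:10 at or before Sports Update starts 19:25 → clear.
Interview Bulletin: starts 18:50 before Sports Update ends 20:05, and ends 19:30 after Sports Update starts 19:25 → overlap.
Review Update: starts 19:20 before Sports Update ends 20:05, and ends 20:10 after Sports Update starts 19:25 → overlap.
Review Report: starts 21:10 at or after Sports Update ends 20:05 → clear.
Breaking Segment: starts 21:55 at or after Sports Update ends 20:05 → clear.
Review Block: starts 22:10 at or after Sports Update ends 20:05 → clear.
Sports Update overlaps Interview Bulletin, Review Update.

No — it overlaps Interview Bulletin, Review Update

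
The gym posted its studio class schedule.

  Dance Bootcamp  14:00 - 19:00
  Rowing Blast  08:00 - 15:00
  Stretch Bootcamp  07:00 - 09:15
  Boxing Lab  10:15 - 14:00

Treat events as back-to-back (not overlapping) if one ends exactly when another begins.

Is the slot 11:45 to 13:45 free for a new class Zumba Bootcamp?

No — it overlaps Boxing Lab, Rowing Blast

Stretch Bootcamp: ends 09:15 at or before Zumba Bootcamp starts 11:45 → clear.
Rowing Blast: starts 08:00 before Zumba Bootcamp ends 13:45, and ends 15:00 after Zumba Bootcamp starts 11:45 → overlap.
Boxing Lab: starts 10:15 before Zumba Bootcamp ends 13:45, and ends 14:00 after Zumba Bootcamp starts 11:45 → overlap.
Dance Bootcamp: starts 14:00 at or after Zumba Bootcamp ends 13:45 → clear.
Zumba Bootcamp overlaps Rowing Blast, Boxing Lab.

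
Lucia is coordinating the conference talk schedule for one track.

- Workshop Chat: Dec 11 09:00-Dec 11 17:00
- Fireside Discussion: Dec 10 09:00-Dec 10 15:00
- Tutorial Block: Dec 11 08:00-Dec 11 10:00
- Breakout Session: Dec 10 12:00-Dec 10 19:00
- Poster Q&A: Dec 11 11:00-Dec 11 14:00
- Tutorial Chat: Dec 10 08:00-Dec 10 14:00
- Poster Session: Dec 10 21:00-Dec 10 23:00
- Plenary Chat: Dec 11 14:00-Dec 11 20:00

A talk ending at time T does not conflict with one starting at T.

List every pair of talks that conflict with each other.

Check each pair: they overlap iff neither finishes before the other starts.
Sorted by start: Tutorial Chat, Fireside Discussion, Breakout Session, Poster Session, Tutorial Block, Workshop Chat, Poster Q&A, Plenary Chat.
Fireside Discussion starts before Tutorial Chat ends → Tutorial Chat and Fireside Discussion overlap.
Breakout Session starts before Tutorial Chat ends → Tutorial Chat and Breakout Session overlap.
Poster Session starts after Tutorial Chat ends — done with Tutorial Chat.
Breakout Session starts before Fireside Discussion ends → Fireside Discussion and Breakout Session overlap.
Poster Session starts after Fireside Discussion ends — done with Fireside Discussion.
Poster Session starts after Breakout Session ends — done with Breakout Session.
Tutorial Block starts after Poster Session ends — done with Poster Session.
Workshop Chat starts before Tutorial Block ends → Tutorial Block and Workshop Chat overlap.
Poster Q&A starts after Tutorial Block ends — done with Tutorial Block.
Poster Q&A starts before Workshop Chat ends → Workshop Chat and Poster Q&A overlap.
Plenary Chat starts before Workshop Chat ends → Workshop Chat and Plenary Chat overlap.
Plenary Chat starts exactly when Poster Q&A ends (back-to-back, no overlap).

Breakout Session & Fireside Discussion, Breakout Session & Tutorial Chat, Fireside Discussion & Tutorial Chat, Plenary Chat & Workshop Chat, Poster Q&A & Workshop Chat, Tutorial Block & Workshop Chat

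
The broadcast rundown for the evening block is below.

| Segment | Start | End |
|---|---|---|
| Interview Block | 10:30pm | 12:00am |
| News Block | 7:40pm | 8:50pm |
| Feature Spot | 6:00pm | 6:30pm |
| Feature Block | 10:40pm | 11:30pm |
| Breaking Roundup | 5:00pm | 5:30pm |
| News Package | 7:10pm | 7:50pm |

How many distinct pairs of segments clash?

Check each pair: they overlap iff neither finishes before the other starts.
Sorted by start: Breaking Roundup, Feature Spot, News Package, News Block, Interview Block, Feature Block.
Feature Spot starts after Breaking Roundup ends; Breaking Roundup is clear from here.
News Package starts after Feature Spot ends; Feature Spot is clear from here.
News Block starts before News Package ends → News Package and News Block overlap.
Interview Block starts after News Package ends; News Package is clear from here.
Interview Block starts after News Block ends; News Block is clear from here.
Feature Block starts before Interview Block ends → Interview Block and Feature Block overlap.
Overlapping pairs: Feature Block & Interview Block, News Block & News Package — 2 in total.

2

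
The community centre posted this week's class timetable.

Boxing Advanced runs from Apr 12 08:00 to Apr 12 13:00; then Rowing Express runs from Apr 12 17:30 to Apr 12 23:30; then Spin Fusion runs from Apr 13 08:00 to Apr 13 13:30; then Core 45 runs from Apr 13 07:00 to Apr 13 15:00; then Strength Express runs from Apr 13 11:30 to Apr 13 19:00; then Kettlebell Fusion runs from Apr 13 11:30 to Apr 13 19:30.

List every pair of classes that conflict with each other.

Sorted by start: Boxing Advanced, Rowing Express, Core 45, Spin Fusion, Strength Express, Kettlebell Fusion.
Rowing Express starts after Boxing Advanced ends; Boxing Advanced is clear from here.
Core 45 starts after Rowing Express ends; Rowing Express is clear from here.
Spin Fusion starts before Core 45 ends → Core 45 and Spin Fusion overlap.
Strength Express starts before Core 45 ends → Core 45 and Strength Express overlap.
Kettlebell Fusion starts before Core 45 ends → Core 45 and Kettlebell Fusion overlap.
Strength Express starts before Spin Fusion ends → Spin Fusion and Strength Express overlap.
Kettlebell Fusion starts before Spin Fusion ends → Spin Fusion and Kettlebell Fusion overlap.
Kettlebell Fusion starts before Strength Express ends → Strength Express and Kettlebell Fusion overlap.

Core 45 & Kettlebell Fusion, Core 45 & Spin Fusion, Core 45 & Strength Express, Kettlebell Fusion & Spin Fusion, Kettlebell Fusion & Strength Express, Spin Fusion & Strength Express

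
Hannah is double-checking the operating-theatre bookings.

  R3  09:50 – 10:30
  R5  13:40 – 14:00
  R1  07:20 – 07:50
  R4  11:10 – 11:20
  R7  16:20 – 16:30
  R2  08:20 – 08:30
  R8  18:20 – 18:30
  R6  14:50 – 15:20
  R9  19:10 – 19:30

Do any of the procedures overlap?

No

Check each pair: they overlap iff neither finishes before the other starts.
Sorted by start: R1, R2, R3, R4, R5, R6, R7, R8, R9.
R2 starts after R1 ends, so R1 has no further overlaps.
R3 starts after R2 ends, so R2 has no further overlaps.
R4 starts after R3 ends, so R3 has no further overlaps.
R5 starts after R4 ends, so R4 has no further overlaps.
R6 starts after R5 ends, so R5 has no further overlaps.
R7 starts after R6 ends, so R6 has no further overlaps.
R8 starts after R7 ends, so R7 has no further overlaps.
R9 starts after R8 ends.
Every pair is clear; the schedule has no overlaps.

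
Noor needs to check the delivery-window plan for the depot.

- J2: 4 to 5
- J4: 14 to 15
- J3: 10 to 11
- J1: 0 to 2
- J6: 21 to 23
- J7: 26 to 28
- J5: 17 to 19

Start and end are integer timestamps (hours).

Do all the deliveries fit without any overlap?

Yes

Sorted by start: J1, J2, J3, J4, J5, J6, J7.
J2 starts after J1 ends, so nothing later overlaps J1 either.
J3 starts after J2 ends, so nothing later overlaps J2 either.
J4 starts after J3 ends, so nothing later overlaps J3 either.
J5 starts after J4 ends, so nothing later overlaps J4 either.
J6 starts after J5 ends, so nothing later overlaps J5 either.
J7 starts after J6 ends.
Every pair is clear; the schedule has no overlaps.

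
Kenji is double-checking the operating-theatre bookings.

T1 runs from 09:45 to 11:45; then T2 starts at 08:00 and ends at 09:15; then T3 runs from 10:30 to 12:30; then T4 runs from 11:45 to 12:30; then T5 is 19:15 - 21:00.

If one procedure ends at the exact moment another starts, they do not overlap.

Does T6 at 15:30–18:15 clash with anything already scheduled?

No — it doesn't clash with anything

T2: ends 09:15 at or before T6 starts 15:30 → clear.
T1: ends 11:45 at or before T6 starts 15:30 → clear.
T3: ends 12:30 at or before T6 starts 15:30 → clear.
T4: ends 12:30 at or before T6 starts 15:30 → clear.
T5: starts 19:15 at or after T6 ends 18:15 → clear.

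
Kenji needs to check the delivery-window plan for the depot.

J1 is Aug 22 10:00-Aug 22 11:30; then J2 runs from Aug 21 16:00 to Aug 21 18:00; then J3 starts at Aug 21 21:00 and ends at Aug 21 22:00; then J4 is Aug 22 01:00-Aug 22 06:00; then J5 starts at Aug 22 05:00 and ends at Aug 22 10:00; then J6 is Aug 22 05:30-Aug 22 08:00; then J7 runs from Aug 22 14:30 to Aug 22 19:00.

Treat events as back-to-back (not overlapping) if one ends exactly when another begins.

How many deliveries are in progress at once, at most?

3

Walk through starts and ends in time order (an end at T is processed before a start at T):
Aug 21 16:00 start J2 → 1
Aug 21 18:00 end J2 → 0
Aug 21 21:00 start J3 → 1
Aug 21 22:00 end J3 → 0
Aug 22 01:00 start J4 → 1
Aug 22 05:00 start J5 → 2
Aug 22 05:30 start J6 → 3
Aug 22 06:00 end J4 → 2
Aug 22 08:00 end J6 → 1
Aug 22 10:00 end J5 → 0
Aug 22 10:00 start J1 → 1
Aug 22 11:30 end J1 → 0
Aug 22 14:30 start J7 → 1
Aug 22 19:00 end J7 → 0
Peak is 3, at Aug 22 05:30 (J4, J5, J6).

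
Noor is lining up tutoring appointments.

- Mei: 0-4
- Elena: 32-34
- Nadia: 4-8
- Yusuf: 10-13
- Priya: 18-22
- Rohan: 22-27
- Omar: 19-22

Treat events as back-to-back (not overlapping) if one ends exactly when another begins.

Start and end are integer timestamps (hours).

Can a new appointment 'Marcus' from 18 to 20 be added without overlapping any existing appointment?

No — it overlaps Omar, Priya

Mei: ends 4 at or before Marcus starts 18 → clear.
Nadia: ends 8 at or before Marcus starts 18 → clear.
Yusuf: ends 13 at or before Marcus starts 18 → clear.
Priya: starts 18 before Marcus ends 20, and ends 22 after Marcus starts 18 → overlap.
Omar: starts 19 before Marcus ends 20, and ends 22 after Marcus starts 18 → overlap.
Rohan: starts 22 at or after Marcus ends 20 → clear.
Elena: starts 32 at or after Marcus ends 20 → clear.
Marcus overlaps Priya, Omar.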